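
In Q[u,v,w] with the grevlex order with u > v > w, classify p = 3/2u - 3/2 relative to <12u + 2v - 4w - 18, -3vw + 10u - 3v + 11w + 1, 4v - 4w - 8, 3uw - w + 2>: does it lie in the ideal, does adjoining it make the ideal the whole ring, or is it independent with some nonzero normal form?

3/2u - 3/2 lies in I (it reduces to 0).

First compute the reduced Gröbner basis of I by Buchberger's algorithm.
f_1 = 12u + 2v - 4w - 18, LT = u.
f_2 = -3vw + 10u - 3v + 11w + 1, LT = vw.
f_3 = 4v - 4w - 8, LT = v.
f_4 = 3uw - w + 2, LT = uw.

S(f_1,f_4): lcm = uw. S = 1/6vw - 1/3w^2 - 7/6w - 2/3.
  leading term vw: subtract (-1/18)·f_2 from 1/6vw - 1/3w^2 - 7/6w - 2/3 → -1/3w^2 + 5/9u - 1/6v - 5/9w - 11/18
  leading term w^2: no divisor's leading term divides it; move -1/3w^2 to the remainder.
  leading term u: subtract (5/108)·f_1 from 5/9u - 1/6v - 5/9w - 11/18 → -7/27v - 10/27w + 2/9
  leading term v: subtract (-7/108)·f_3 from -7/27v - 10/27w + 2/9 → -17/27w - 8/27
  leading term w: no divisor's leading term divides it; move -17/27w to the remainder.
  leading term 1: no divisor's leading term divides it; move -8/27 to the remainder.
  remainder -1/3w^2 - 17/27w - 8/27 ≠ 0; add h_5 = -1/3w^2 - 17/27w - 8/27 to the basis.

S(f_2,f_3): lcm = vw. S = w^2 - 10/3u + v - 5/3w - 1/3.
  leading term w^2: subtract (-3)·h_5 from w^2 - 10/3u + v - 5/3w - 1/3 → -10/3u + v - 32/9w - 11/9
  leading term u: subtract (-5/18)·f_1 from -10/3u + v - 32/9w - 11/9 → 14/9v - 14/3w - 56/9
  leading term v: subtract (7/18)·f_3 from 14/9v - 14/3w - 56/9 → -28/9w - 28/9
  leading term w: no divisor's leading term divides it; move -28/9w to the remainder.
  leading term 1: no divisor's leading term divides it; move -28/9 to the remainder.
  remainder -28/9w - 28/9 ≠ 0; add h_6 = -28/9w - 28/9 to the basis.

The other S-polynomials (S(f_1,f_2), S(f_1,f_3), S(f_2,f_4), S(f_3,f_4), S(f_1,h_5), S(f_2,h_5), S(f_3,h_5), S(f_4,h_5), S(f_1,h_6), S(f_2,h_6), S(f_3,h_6), S(f_4,h_6), S(h_5,h_6)) all reduce to 0 modulo the current basis, so we have a Gröbner basis.
Inter-reduce: drop elements whose leading term is divisible by another's, tail-reduce, and make monic.
Reduced Gröbner basis: {u - 1, v - 1, w + 1}.
Label its elements g_1 = u - 1, g_2 = v - 1, g_3 = w + 1.

Reduce p = 3/2u - 3/2 modulo G:
  leading term u: subtract (3/2)·g_1 from 3/2u - 3/2 → 0
  normal form = 0.
Since the normal form is 0, p ∈ I.

The remainder on division by a Gröbner basis is unique — it is the normal form.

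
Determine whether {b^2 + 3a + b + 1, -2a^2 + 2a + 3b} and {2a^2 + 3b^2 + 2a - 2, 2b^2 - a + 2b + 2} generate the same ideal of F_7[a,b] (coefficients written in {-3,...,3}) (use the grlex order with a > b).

No, the ideals differ.

Equality of ideals is decidable: compute both reduced Gröbner bases (unique for the ordering) and check whether they agree.
Buchberger on the first generating set:
f_1 = b^2 + 3a + b + 1, LT = b^2.
f_2 = -2a^2 + 2a + 3b, LT = a^2.

The S-polynomials (S(f_1,f_2)) all reduce to 0 modulo the current basis, so we have a Gröbner basis.
Inter-reduce: drop elements whose leading term is divisible by another's, tail-reduce, and make monic.
Reduced Gröbner basis: {a^2 - a + 2b, b^2 + 3a + b + 1}.

Buchberger on the second generating set:
h_1 = 2a^2 + 3b^2 + 2a - 2, LT = a^2.
h_2 = 2b^2 - a + 2b + 2, LT = b^2.

The S-polynomials (S(h_1,h_2)) all reduce to 0 modulo the current basis, so we have a Gröbner basis.
Inter-reduce: drop elements whose leading term is divisible by another's, tail-reduce, and make monic.
Reduced Gröbner basis: {a^2 + 2b + 1, b^2 + 3a + b + 1}.

Since the reduced bases disagree, the two ideals are not the same.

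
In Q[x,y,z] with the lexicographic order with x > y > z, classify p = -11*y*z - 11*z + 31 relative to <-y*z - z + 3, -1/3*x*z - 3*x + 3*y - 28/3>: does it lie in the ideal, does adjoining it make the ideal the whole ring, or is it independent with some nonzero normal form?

First compute the reduced Gröbner basis of I by Buchberger's algorithm.
f_1 = -y*z - z + 3, LT = y*z.
f_2 = -1/3*x*z - 3*x + 3*y - 28/3, LT = x*z.

S(f_1,f_2): lcm = x*y*z. S = -9*x*y + x*z - 3*x + 9*y**2 - 28*y.
  leading term x*y: no divisor's leading term divides it; move -9*x*y to the remainder.
  leading term x*z: subtract (-3)·f_2 from x*z - 3*x + 9*y**2 - 28*y → -12*x + 9*y**2 - 19*y - 28
  leading term x: no divisor's leading term divides it; move -12*x to the remainder.
  leading term y**2: no divisor's leading term divides it; move 9*y**2 to the remainder.
  leading term y: no divisor's leading term divides it; move -19*y to the remainder.
  leading term 1: no divisor's leading term divides it; move -28 to the remainder.
  remainder -9*x*y - 12*x + 9*y**2 - 19*y - 28 ≠ 0; add h_3 = -9*x*y - 12*x + 9*y**2 - 19*y - 28 to the basis.

The other S-polynomials (S(f_1,h_3), S(f_2,h_3)) all reduce to 0 modulo the current basis, so we have a Gröbner basis.
Inter-reduce: drop elements whose leading term is divisible by another's, tail-reduce, and make monic.
Reduced Gröbner basis: {x*y + 4/3*x - y**2 + 19/9*y + 28/9, x*z + 9*x - 9*y + 28, y*z + z - 3}.
Label its elements g_1 = x*y + 4/3*x - y**2 + 19/9*y + 28/9, g_2 = x*z + 9*x - 9*y + 28, g_3 = y*z + z - 3.

Reduce p = -11*y*z - 11*z + 31 modulo G:
  leading term y*z: subtract (-11)·g_3 from -11*y*z - 11*z + 31 → -2
  leading term 1: no divisor's leading term divides it; move -2 to the remainder.
  normal form = -2.
The normal form is nonzero, so p ∉ I. Since p minus its normal form lies in I, I + (p) = I + (r) where r = -2; decide whether this ideal is the whole ring.
Here r = -2 is a nonzero constant, hence a unit: 1 ∈ I + (p), the Gröbner basis of I + (p) is {1}, and the enlarged system has no common solution — adjoining p is inconsistent.

Adjoining -11*y*z - 11*z + 31 makes the ideal the whole ring: the system is inconsistent.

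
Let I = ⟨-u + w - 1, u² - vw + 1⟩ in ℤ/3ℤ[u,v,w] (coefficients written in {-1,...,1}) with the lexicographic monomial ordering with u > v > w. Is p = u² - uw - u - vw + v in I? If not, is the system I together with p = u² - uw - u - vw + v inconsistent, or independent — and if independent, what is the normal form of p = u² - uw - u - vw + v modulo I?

u² - uw - u - vw + v is independent of I; its normal form modulo I is v - w².

First compute the reduced Gröbner basis of I by Buchberger's algorithm.
f_1 = -u + w - 1, LT = u.
f_2 = u² - vw + 1, LT = u².

S(f_1,f_2): lcm = u². S = -uw + u + vw - 1.
  leading term uw: subtract (w)·f_1 from -uw + u + vw - 1 → u + vw - w² + w - 1
  leading term u: subtract (-1)·f_1 from u + vw - w² + w - 1 → vw - w² - w + 1
  leading term vw: no divisor's leading term divides it; move vw to the remainder.
  leading term w²: no divisor's leading term divides it; move -w² to the remainder.
  leading term w: no divisor's leading term divides it; move -w to the remainder.
  leading term 1: no divisor's leading term divides it; move 1 to the remainder.
  remainder vw - w² - w + 1 ≠ 0; add h_3 = vw - w² - w + 1 to the basis.

S(f_1,h_3): leading monomials are coprime, so the S-polynomial reduces to 0 (Buchberger's first criterion).
S(f_2,h_3): leading monomials are coprime, so the S-polynomial reduces to 0 (Buchberger's first criterion).
Every S-polynomial of the final basis reduces to 0, so we have a Gröbner basis.
Inter-reduce: drop elements whose leading term is divisible by another's, tail-reduce, and make monic.
Reduced Gröbner basis: {u - w + 1, vw - w² - w + 1}.
Label its elements g_1 = u - w + 1, g_2 = vw - w² - w + 1.

Reduce p = u² - uw - u - vw + v modulo G:
  leading term u²: subtract (u)·g_1 from u² - uw - u - vw + v → u - vw + v
  leading term u: subtract (1)·g_1 from u - vw + v → -vw + v + w - 1
  leading term vw: subtract (-1)·g_2 from -vw + v + w - 1 → v - w²
  leading term v: no divisor's leading term divides it; move v to the remainder.
  leading term w²: no divisor's leading term divides it; move -w² to the remainder.
  normal form = v - w².
The normal form is nonzero, so p ∉ I. Since p minus its normal form lies in I, I + (p) = I + (r) where r = v - w²; decide whether this ideal is the whole ring.
Run Buchberger on G together with r (pairs among the g_i already reduce to 0 since G is a Gröbner basis):
g_1 = u - w + 1, LT = u.
g_2 = vw - w² - w + 1, LT = vw.
r = v - w², LT = v.

S(g_1,g_2): leading monomials are coprime, so the S-polynomial reduces to 0 (Buchberger's first criterion).
S(g_1,r): leading monomials are coprime, so the S-polynomial reduces to 0 (Buchberger's first criterion).
S(g_2,r): lcm = vw. S = w³ - w² - w + 1.
  leading term w³: no divisor's leading term divides it; move w³ to the remainder.
  leading term w²: no divisor's leading term divides it; move -w² to the remainder.
  leading term w: no divisor's leading term divides it; move -w to the remainder.
  leading term 1: no divisor's leading term divides it; move 1 to the remainder.
  remainder w³ - w² - w + 1 ≠ 0; add m_4 = w³ - w² - w + 1 to the basis.

S(g_1,m_4): leading monomials are coprime, so the S-polynomial reduces to 0 (Buchberger's first criterion).
S(g_2,m_4): lcm = vw³. S = vw² + vw - v - w⁴ - w³ + w².
  leading term vw²: subtract (w)·g_2 from vw² + vw - v - w⁴ - w³ + w² → vw - v - w⁴ - w² - w
  leading term vw: subtract (1)·g_2 from vw - v - w⁴ - w² - w → -v - w⁴ - 1
  leading term v: subtract (-1)·r from -v - w⁴ - 1 → -w⁴ - w² - 1
  leading term w⁴: subtract (-w)·m_4 from -w⁴ - w² - 1 → -w³ + w² + w - 1
  leading term w³: subtract (-1)·m_4 from -w³ + w² + w - 1 → 0
  remainder 0.

S(r,m_4): leading monomials are coprime, so the S-polynomial reduces to 0 (Buchberger's first criterion).
Every S-polynomial of the final basis reduces to 0, so we have a Gröbner basis.
Inter-reduce: drop elements whose leading term is divisible by another's, tail-reduce, and make monic.
Reduced Gröbner basis: {u - w + 1, v - w², w³ - w² - w + 1}.
The reduced Gröbner basis of I + (p) is {u - w + 1, v - w², w³ - w² - w + 1} ≠ {1}, a proper ideal, so the enlarged system stays consistent: p is independent of I, with normal form v - w².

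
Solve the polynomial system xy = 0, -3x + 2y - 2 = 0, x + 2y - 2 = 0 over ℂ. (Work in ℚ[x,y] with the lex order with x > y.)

Compute a lex Gröbner basis by Buchberger's algorithm.
f_1 = xy, LT = xy.
f_2 = -3x + 2y - 2, LT = x.
f_3 = x + 2y - 2, LT = x.

S(f_1,f_2): lcm = xy. S = ⅔y² - ⅔y.
  leading term y²: no divisor's leading term divides it; move ⅔y² to the remainder.
  leading term y: no divisor's leading term divides it; move -⅔y to the remainder.
  remainder ⅔y² - ⅔y ≠ 0; add h_4 = ⅔y² - ⅔y to the basis.

S(f_1,f_3): lcm = xy. S = -2y² + 2y.
  leading term y²: subtract (-3)·h_4 from -2y² + 2y → 0
  remainder 0.

S(f_2,f_3): lcm = x. S = -8/3y + 8/3.
  leading term y: no divisor's leading term divides it; move -8/3y to the remainder.
  leading term 1: no divisor's leading term divides it; move 8/3 to the remainder.
  remainder -8/3y + 8/3 ≠ 0; add h_5 = -8/3y + 8/3 to the basis.

S(f_1,h_4): lcm = xy². S = xy.
  leading term xy: subtract (1)·f_1 from xy → 0
  remainder 0.

S(f_2,h_4): leading monomials are coprime, so the S-polynomial reduces to 0 (Buchberger's first criterion).
S(f_3,h_4): leading monomials are coprime, so the S-polynomial reduces to 0 (Buchberger's first criterion).
S(f_1,h_5): lcm = xy. S = x.
  leading term x: subtract (-⅓)·f_2 from x → ⅔y - ⅔
  leading term y: subtract (-¼)·h_5 from ⅔y - ⅔ → 0
  remainder 0.

S(f_2,h_5): leading monomials are coprime, so the S-polynomial reduces to 0 (Buchberger's first criterion).
S(f_3,h_5): leading monomials are coprime, so the S-polynomial reduces to 0 (Buchberger's first criterion).
S(h_4,h_5): lcm = y². S = 0.
  remainder 0.

Every S-polynomial of the final basis reduces to 0, so we have a Gröbner basis.
Inter-reduce: drop elements whose leading term is divisible by another's, tail-reduce, and make monic.
Reduced Gröbner basis: {x, y - 1}.

A lex Gröbner basis eliminates variables successively. Here y - 1 depends only on y, with roots {1}; lifting each root through the earlier basis elements recovers the full solutions.
  y = 1: the earlier basis element becomes x = 0, giving x = 0 — point (0, 1).
Check: every point annihilates each of the original generators.

{(0, 1)}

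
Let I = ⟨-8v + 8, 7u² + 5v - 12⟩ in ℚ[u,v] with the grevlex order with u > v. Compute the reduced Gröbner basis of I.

f_1 = -8v + 8, LT = v.
f_2 = 7u² + 5v - 12, LT = u².

The S-polynomials (S(f_1,f_2)) all reduce to 0 modulo the current basis, so we have a Gröbner basis.

G = {u² - 1, v - 1}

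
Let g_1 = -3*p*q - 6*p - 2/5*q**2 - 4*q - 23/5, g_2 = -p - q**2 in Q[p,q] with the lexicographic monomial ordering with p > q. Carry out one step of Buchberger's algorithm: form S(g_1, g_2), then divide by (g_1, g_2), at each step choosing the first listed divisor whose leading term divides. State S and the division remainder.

lcm(LM(g_1), LM(g_2)) = p*q.
S = (lcm/LT(g_1))·g_1 − (lcm/LT(g_2))·g_2 = 2*p - q**3 + 2/15*q**2 + 4/3*q + 23/15.
Reduce S modulo (g_1, g_2) in that order:
  leading term p: subtract (-2)·g_2 from 2*p - q**3 + 2/15*q**2 + 4/3*q + 23/15 → -q**3 - 28/15*q**2 + 4/3*q + 23/15
  leading term q**3: no divisor's leading term divides it; move -q**3 to the remainder.
  leading term q**2: no divisor's leading term divides it; move -28/15*q**2 to the remainder.
  leading term q: no divisor's leading term divides it; move 4/3*q to the remainder.
  leading term 1: no divisor's leading term divides it; move 23/15 to the remainder.
The remainder -q**3 - 28/15*q**2 + 4/3*q + 23/15 is nonzero, so it would be added as the next basis element.

S(g_1, g_2) = 2*p - q**3 + 2/15*q**2 + 4/3*q + 23/15; remainder on division = -q**3 - 28/15*q**2 + 4/3*q + 23/15.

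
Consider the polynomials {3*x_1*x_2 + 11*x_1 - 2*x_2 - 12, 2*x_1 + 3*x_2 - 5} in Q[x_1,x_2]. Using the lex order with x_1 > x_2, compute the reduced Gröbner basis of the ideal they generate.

f_1 = 3*x_1*x_2 + 11*x_1 - 2*x_2 - 12, LT = x_1*x_2.
f_2 = 2*x_1 + 3*x_2 - 5, LT = x_1.

S(f_1,f_2): lcm = x_1*x_2. S = 11/3*x_1 - 3/2*x_2**2 + 11/6*x_2 - 4.
  leading term x_1: subtract (11/6)·f_2 from 11/3*x_1 - 3/2*x_2**2 + 11/6*x_2 - 4 → -3/2*x_2**2 - 11/3*x_2 + 31/6
  leading term x_2**2: no divisor's leading term divides it; move -3/2*x_2**2 to the remainder.
  leading term x_2: no divisor's leading term divides it; move -11/3*x_2 to the remainder.
  leading term 1: no divisor's leading term divides it; move 31/6 to the remainder.
  remainder -3/2*x_2**2 - 11/3*x_2 + 31/6 ≠ 0; add g_3 = -3/2*x_2**2 - 11/3*x_2 + 31/6 to the basis.

The other S-polynomials (S(f_1,g_3), S(f_2,g_3)) all reduce to 0 modulo the current basis, so we have a Gröbner basis.
Inter-reduce: drop elements whose leading term is divisible by another's, tail-reduce, and make monic.

G = {x_1 + 3/2*x_2 - 5/2, x_2**2 + 22/9*x_2 - 31/9}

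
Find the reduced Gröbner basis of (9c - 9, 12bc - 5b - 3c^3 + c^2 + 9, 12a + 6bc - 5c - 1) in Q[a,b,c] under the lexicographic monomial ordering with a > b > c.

f_1 = 9c - 9, LT = c.
f_2 = 12bc - 5b - 3c^3 + c^2 + 9, LT = bc.
f_3 = 12a + 6bc - 5c - 1, LT = a.

S(f_1,f_2): lcm = bc. S = -7/12b + 1/4c^3 - 1/12c^2 - 3/4.
  leading term b: no divisor's leading term divides it; move -7/12b to the remainder.
  leading term c^3: subtract (1/36c^2)·f_1 from 1/4c^3 - 1/12c^2 - 3/4 → 1/6c^2 - 3/4
  leading term c^2: subtract (1/54c)·f_1 from 1/6c^2 - 3/4 → 1/6c - 3/4
  leading term c: subtract (1/54)·f_1 from 1/6c - 3/4 → -7/12
  leading term 1: no divisor's leading term divides it; move -7/12 to the remainder.
  remainder -7/12b - 7/12 ≠ 0; add g_4 = -7/12b - 7/12 to the basis.

S(f_1,f_3): leading monomials are coprime, so the S-polynomial reduces to 0 (Buchberger's first criterion).
S(f_2,f_3): leading monomials are coprime, so the S-polynomial reduces to 0 (Buchberger's first criterion).
S(f_1,g_4): leading monomials are coprime, so the S-polynomial reduces to 0 (Buchberger's first criterion).
S(f_2,g_4): lcm = bc. S = -5/12b - 1/4c^3 + 1/12c^2 - c + 3/4.
  leading term b: subtract (5/7)·g_4 from -5/12b - 1/4c^3 + 1/12c^2 - c + 3/4 → -1/4c^3 + 1/12c^2 - c + 7/6
  leading term c^3: subtract (-1/36c^2)·f_1 from -1/4c^3 + 1/12c^2 - c + 7/6 → -1/6c^2 - c + 7/6
  leading term c^2: subtract (-1/54c)·f_1 from -1/6c^2 - c + 7/6 → -7/6c + 7/6
  leading term c: subtract (-7/54)·f_1 from -7/6c + 7/6 → 0
  remainder 0.

S(f_3,g_4): leading monomials are coprime, so the S-polynomial reduces to 0 (Buchberger's first criterion).
Every S-polynomial of the final basis reduces to 0, so we have a Gröbner basis.
Inter-reduce: drop elements whose leading term is divisible by another's, tail-reduce, and make monic.

G = {a - 1, b + 1, c - 1}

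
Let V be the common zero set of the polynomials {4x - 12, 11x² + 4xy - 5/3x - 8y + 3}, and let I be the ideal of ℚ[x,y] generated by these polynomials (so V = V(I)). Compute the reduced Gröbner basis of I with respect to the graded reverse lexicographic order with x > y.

G = {x - 3, y + 97/4}

f_1 = 4x - 12, LT = x.
f_2 = 11x² + 4xy - 5/3x - 8y + 3, LT = x².

S(f_1,f_2): lcm = x². S = -4/11xy - 94/33x + 8/11y - 3/11.
  reduce S modulo (f_1, f_2):
  remainder -4/11y - 97/11 ≠ 0; add g_3 = -4/11y - 97/11 to the basis.

The other S-polynomials (S(f_1,g_3), S(f_2,g_3)) all reduce to 0 modulo the current basis, so we have a Gröbner basis.
Inter-reduce: drop elements whose leading term is divisible by another's, tail-reduce, and make monic.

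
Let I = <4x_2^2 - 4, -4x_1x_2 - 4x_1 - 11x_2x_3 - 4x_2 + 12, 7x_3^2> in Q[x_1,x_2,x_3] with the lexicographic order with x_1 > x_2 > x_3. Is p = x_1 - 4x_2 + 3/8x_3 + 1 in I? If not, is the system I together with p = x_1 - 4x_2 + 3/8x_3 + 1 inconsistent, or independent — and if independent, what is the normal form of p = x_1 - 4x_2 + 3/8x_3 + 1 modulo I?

Adjoining x_1 - 4x_2 + 3/8x_3 + 1 makes the ideal the whole ring: the system is inconsistent.

First compute the reduced Gröbner basis of I by Buchberger's algorithm.
f_1 = 4x_2^2 - 4, LT = x_2^2.
f_2 = -4x_1x_2 - 4x_1 - 11x_2x_3 - 4x_2 + 12, LT = x_1x_2.
f_3 = 7x_3^2, LT = x_3^2.

S(f_1,f_2): lcm = x_1x_2^2. S = -x_1x_2 - x_1 - 11/4x_2^2x_3 - x_2^2 + 3x_2.
  leading term x_1x_2: subtract (1/4)·f_2 from -x_1x_2 - x_1 - 11/4x_2^2x_3 - x_2^2 + 3x_2 → -11/4x_2^2x_3 - x_2^2 + 11/4x_2x_3 + 4x_2 - 3
  leading term x_2^2x_3: subtract (-11/16x_3)·f_1 from -11/4x_2^2x_3 - x_2^2 + 11/4x_2x_3 + 4x_2 - 3 → -x_2^2 + 11/4x_2x_3 + 4x_2 - 11/4x_3 - 3
  leading term x_2^2: subtract (-1/4)·f_1 from -x_2^2 + 11/4x_2x_3 + 4x_2 - 11/4x_3 - 3 → 11/4x_2x_3 + 4x_2 - 11/4x_3 - 4
  leading term x_2x_3: no divisor's leading term divides it; move 11/4x_2x_3 to the remainder.
  leading term x_2: no divisor's leading term divides it; move 4x_2 to the remainder.
  leading term x_3: no divisor's leading term divides it; move -11/4x_3 to the remainder.
  leading term 1: no divisor's leading term divides it; move -4 to the remainder.
  remainder 11/4x_2x_3 + 4x_2 - 11/4x_3 - 4 ≠ 0; add h_4 = 11/4x_2x_3 + 4x_2 - 11/4x_3 - 4 to the basis.

S(f_2,h_4): lcm = x_1x_2x_3. S = -16/11x_1x_2 + 2x_1x_3 + 16/11x_1 + 11/4x_2x_3^2 + x_2x_3 - 3x_3.
  leading term x_1x_2: subtract (4/11)·f_2 from -16/11x_1x_2 + 2x_1x_3 + 16/11x_1 + 11/4x_2x_3^2 + x_2x_3 - 3x_3 → 2x_1x_3 + 32/11x_1 + 11/4x_2x_3^2 + 5x_2x_3 + 16/11x_2 - 3x_3 - 48/11
  leading term x_1x_3: no divisor's leading term divides it; move 2x_1x_3 to the remainder.
  leading term x_1: no divisor's leading term divides it; move 32/11x_1 to the remainder.
  leading term x_2x_3^2: subtract (11/28x_2)·f_3 from 11/4x_2x_3^2 + 5x_2x_3 + 16/11x_2 - 3x_3 - 48/11 → 5x_2x_3 + 16/11x_2 - 3x_3 - 48/11
  leading term x_2x_3: subtract (20/11)·h_4 from 5x_2x_3 + 16/11x_2 - 3x_3 - 48/11 → -64/11x_2 + 2x_3 + 32/11
  leading term x_2: no divisor's leading term divides it; move -64/11x_2 to the remainder.
  leading term x_3: no divisor's leading term divides it; move 2x_3 to the remainder.
  leading term 1: no divisor's leading term divides it; move 32/11 to the remainder.
  remainder 2x_1x_3 + 32/11x_1 - 64/11x_2 + 2x_3 + 32/11 ≠ 0; add h_5 = 2x_1x_3 + 32/11x_1 - 64/11x_2 + 2x_3 + 32/11 to the basis.

S(f_3,h_4): lcm = x_2x_3^2. S = -16/11x_2x_3 + x_3^2 + 16/11x_3.
  leading term x_2x_3: subtract (-64/121)·h_4 from -16/11x_2x_3 + x_3^2 + 16/11x_3 → 256/121x_2 + x_3^2 - 256/121
  leading term x_2: no divisor's leading term divides it; move 256/121x_2 to the remainder.
  leading term x_3^2: subtract (1/7)·f_3 from x_3^2 - 256/121 → -256/121
  leading term 1: no divisor's leading term divides it; move -256/121 to the remainder.
  remainder 256/121x_2 - 256/121 ≠ 0; add h_6 = 256/121x_2 - 256/121 to the basis.

S(f_3,h_5): lcm = x_1x_3^2. S = -16/11x_1x_3 + 32/11x_2x_3 - x_3^2 - 16/11x_3.
  leading term x_1x_3: subtract (-8/11)·h_5 from -16/11x_1x_3 + 32/11x_2x_3 - x_3^2 - 16/11x_3 → 256/121x_1 + 32/11x_2x_3 - 512/121x_2 - x_3^2 + 256/121
  leading term x_1: no divisor's leading term divides it; move 256/121x_1 to the remainder.
  leading term x_2x_3: subtract (128/121)·h_4 from 32/11x_2x_3 - 512/121x_2 - x_3^2 + 256/121 → -1024/121x_2 - x_3^2 + 32/11x_3 + 768/121
  leading term x_2: subtract (-4)·h_6 from -1024/121x_2 - x_3^2 + 32/11x_3 + 768/121 → -x_3^2 + 32/11x_3 - 256/121
  leading term x_3^2: subtract (-1/7)·f_3 from -x_3^2 + 32/11x_3 - 256/121 → 32/11x_3 - 256/121
  leading term x_3: no divisor's leading term divides it; move 32/11x_3 to the remainder.
  leading term 1: no divisor's leading term divides it; move -256/121 to the remainder.
  remainder 256/121x_1 + 32/11x_3 - 256/121 ≠ 0; add h_7 = 256/121x_1 + 32/11x_3 - 256/121 to the basis.

The other S-polynomials (S(f_1,f_3), S(f_2,f_3), S(f_1,h_4), S(f_1,h_5), S(f_2,h_5), S(h_4,h_5), S(f_1,h_6), S(f_2,h_6), S(f_3,h_6), S(h_4,h_6), S(h_5,h_6), S(f_1,h_7), S(f_2,h_7), S(f_3,h_7), S(h_4,h_7), S(h_5,h_7), S(h_6,h_7)) all reduce to 0 modulo the current basis, so we have a Gröbner basis.
Inter-reduce: drop elements whose leading term is divisible by another's, tail-reduce, and make monic.
Reduced Gröbner basis: {x_1 + 11/8x_3 - 1, x_2 - 1, x_3^2}.
Label its elements g_1 = x_1 + 11/8x_3 - 1, g_2 = x_2 - 1, g_3 = x_3^2.

Reduce p = x_1 - 4x_2 + 3/8x_3 + 1 modulo G:
  leading term x_1: subtract (1)·g_1 from x_1 - 4x_2 + 3/8x_3 + 1 → -4x_2 - x_3 + 2
  leading term x_2: subtract (-4)·g_2 from -4x_2 - x_3 + 2 → -x_3 - 2
  leading term x_3: no divisor's leading term divides it; move -x_3 to the remainder.
  leading term 1: no divisor's leading term divides it; move -2 to the remainder.
  normal form = -x_3 - 2.
The normal form is nonzero, so p ∉ I. Since p minus its normal form lies in I, I + (p) = I + (r) where r = -x_3 - 2; decide whether this ideal is the whole ring.
Run Buchberger on G together with r (pairs among the g_i already reduce to 0 since G is a Gröbner basis):
g_1 = x_1 + 11/8x_3 - 1, LT = x_1.
g_2 = x_2 - 1, LT = x_2.
g_3 = x_3^2, LT = x_3^2.
r = -x_3 - 2, LT = x_3.

S(g_3,r): lcm = x_3^2. S = -2x_3.
  leading term x_3: subtract (2)·r from -2x_3 → 4
  leading term 1: no divisor's leading term divides it; move 4 to the remainder.
  remainder 4 ≠ 0; add m_5 = 4 to the basis.

The other S-polynomials (S(g_1,g_2), S(g_1,g_3), S(g_1,r), S(g_2,g_3), S(g_2,r), S(g_1,m_5), S(g_2,m_5), S(g_3,m_5), S(r,m_5)) all reduce to 0 modulo the current basis, so we have a Gröbner basis.
Inter-reduce: drop elements whose leading term is divisible by another's, tail-reduce, and make monic.
Reduced Gröbner basis: {1}.
The reduced Gröbner basis of I + (p) is {1}: the ideal is the whole ring, so the enlarged system has no common solution — adjoining p is inconsistent.

Ideal membership is decidable via reduction modulo a Gröbner basis.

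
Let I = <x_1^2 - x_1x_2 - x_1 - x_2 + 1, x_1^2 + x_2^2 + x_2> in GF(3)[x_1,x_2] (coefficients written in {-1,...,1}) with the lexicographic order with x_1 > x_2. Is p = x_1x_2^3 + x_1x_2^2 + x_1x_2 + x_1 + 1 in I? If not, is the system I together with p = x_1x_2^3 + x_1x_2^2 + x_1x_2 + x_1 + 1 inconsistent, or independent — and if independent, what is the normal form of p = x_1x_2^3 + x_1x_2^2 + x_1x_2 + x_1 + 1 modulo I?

x_1x_2^3 + x_1x_2^2 + x_1x_2 + x_1 + 1 is independent of I; its normal form modulo I is x_2^2 + x_2 + 1.

First compute the reduced Gröbner basis of I by Buchberger's algorithm.
f_1 = x_1^2 - x_1x_2 - x_1 - x_2 + 1, LT = x_1^2.
f_2 = x_1^2 + x_2^2 + x_2, LT = x_1^2.

S(f_1,f_2): lcm = x_1^2. S = -x_1x_2 - x_1 - x_2^2 + x_2 + 1.
  leading term x_1x_2: no divisor's leading term divides it; move -x_1x_2 to the remainder.
  leading term x_1: no divisor's leading term divides it; move -x_1 to the remainder.
  leading term x_2^2: no divisor's leading term divides it; move -x_2^2 to the remainder.
  leading term x_2: no divisor's leading term divides it; move x_2 to the remainder.
  leading term 1: no divisor's leading term divides it; move 1 to the remainder.
  remainder -x_1x_2 - x_1 - x_2^2 + x_2 + 1 ≠ 0; add h_3 = -x_1x_2 - x_1 - x_2^2 + x_2 + 1 to the basis.

S(f_1,h_3): lcm = x_1^2x_2. S = -x_1^2 + x_1x_2^2 + x_1 - x_2^2 + x_2.
  leading term x_1^2: subtract (-1)·f_1 from -x_1^2 + x_1x_2^2 + x_1 - x_2^2 + x_2 → x_1x_2^2 - x_1x_2 - x_2^2 + 1
  leading term x_1x_2^2: subtract (-x_2)·h_3 from x_1x_2^2 - x_1x_2 - x_2^2 + 1 → x_1x_2 - x_2^3 + x_2 + 1
  leading term x_1x_2: subtract (-1)·h_3 from x_1x_2 - x_2^3 + x_2 + 1 → -x_1 - x_2^3 - x_2^2 - x_2 - 1
  leading term x_1: no divisor's leading term divides it; move -x_1 to the remainder.
  leading term x_2^3: no divisor's leading term divides it; move -x_2^3 to the remainder.
  leading term x_2^2: no divisor's leading term divides it; move -x_2^2 to the remainder.
  leading term x_2: no divisor's leading term divides it; move -x_2 to the remainder.
  leading term 1: no divisor's leading term divides it; move -1 to the remainder.
  remainder -x_1 - x_2^3 - x_2^2 - x_2 - 1 ≠ 0; add h_4 = -x_1 - x_2^3 - x_2^2 - x_2 - 1 to the basis.

S(f_2,h_3): lcm = x_1^2x_2. S = -x_1^2 - x_1x_2^2 + x_1x_2 + x_1 + x_2^3 + x_2^2.
  leading term x_1^2: subtract (-1)·f_1 from -x_1^2 - x_1x_2^2 + x_1x_2 + x_1 + x_2^3 + x_2^2 → -x_1x_2^2 + x_2^3 + x_2^2 - x_2 + 1
  leading term x_1x_2^2: subtract (x_2)·h_3 from -x_1x_2^2 + x_2^3 + x_2^2 - x_2 + 1 → x_1x_2 - x_2^3 + x_2 + 1
  leading term x_1x_2: subtract (-1)·h_3 from x_1x_2 - x_2^3 + x_2 + 1 → -x_1 - x_2^3 - x_2^2 - x_2 - 1
  leading term x_1: subtract (1)·h_4 from -x_1 - x_2^3 - x_2^2 - x_2 - 1 → 0
  remainder 0.

S(f_1,h_4): lcm = x_1^2. S = -x_1x_2^3 - x_1x_2^2 + x_1x_2 + x_1 - x_2 + 1.
  leading term x_1x_2^3: subtract (x_2^2)·h_3 from -x_1x_2^3 - x_1x_2^2 + x_1x_2 + x_1 - x_2 + 1 → x_1x_2 + x_1 + x_2^4 - x_2^3 - x_2^2 - x_2 + 1
  leading term x_1x_2: subtract (-1)·h_3 from x_1x_2 + x_1 + x_2^4 - x_2^3 - x_2^2 - x_2 + 1 → x_2^4 - x_2^3 + x_2^2 - 1
  leading term x_2^4: no divisor's leading term divides it; move x_2^4 to the remainder.
  leading term x_2^3: no divisor's leading term divides it; move -x_2^3 to the remainder.
  leading term x_2^2: no divisor's leading term divides it; move x_2^2 to the remainder.
  leading term 1: no divisor's leading term divides it; move -1 to the remainder.
  remainder x_2^4 - x_2^3 + x_2^2 - 1 ≠ 0; add h_5 = x_2^4 - x_2^3 + x_2^2 - 1 to the basis.

S(f_2,h_4): lcm = x_1^2. S = -x_1x_2^3 - x_1x_2^2 - x_1x_2 - x_1 + x_2^2 + x_2.
  leading term x_1x_2^3: subtract (x_2^2)·h_3 from -x_1x_2^3 - x_1x_2^2 - x_1x_2 - x_1 + x_2^2 + x_2 → -x_1x_2 - x_1 + x_2^4 - x_2^3 + x_2
  leading term x_1x_2: subtract (1)·h_3 from -x_1x_2 - x_1 + x_2^4 - x_2^3 + x_2 → x_2^4 - x_2^3 + x_2^2 - 1
  leading term x_2^4: subtract (1)·h_5 from x_2^4 - x_2^3 + x_2^2 - 1 → 0
  remainder 0.

S(h_3,h_4): lcm = x_1x_2. S = x_1 - x_2^4 - x_2^3 + x_2 - 1.
  leading term x_1: subtract (-1)·h_4 from x_1 - x_2^4 - x_2^3 + x_2 - 1 → -x_2^4 + x_2^3 - x_2^2 + 1
  leading term x_2^4: subtract (-1)·h_5 from -x_2^4 + x_2^3 - x_2^2 + 1 → 0
  remainder 0.

S(f_1,h_5): leading monomials are coprime, so the S-polynomial reduces to 0 (Buchberger's first criterion).
S(f_2,h_5): leading monomials are coprime, so the S-polynomial reduces to 0 (Buchberger's first criterion).
S(h_3,h_5): lcm = x_1x_2^4. S = -x_1x_2^3 - x_1x_2^2 + x_1 + x_2^5 - x_2^4 - x_2^3.
  leading term x_1x_2^3: subtract (x_2^2)·h_3 from -x_1x_2^3 - x_1x_2^2 + x_1 + x_2^5 - x_2^4 - x_2^3 → x_1 + x_2^5 + x_2^3 - x_2^2
  leading term x_1: subtract (-1)·h_4 from x_1 + x_2^5 + x_2^3 - x_2^2 → x_2^5 + x_2^2 - x_2 - 1
  leading term x_2^5: subtract (x_2)·h_5 from x_2^5 + x_2^2 - x_2 - 1 → x_2^4 - x_2^3 + x_2^2 - 1
  leading term x_2^4: subtract (1)·h_5 from x_2^4 - x_2^3 + x_2^2 - 1 → 0
  remainder 0.

S(h_4,h_5): leading monomials are coprime, so the S-polynomial reduces to 0 (Buchberger's first criterion).
Every S-polynomial of the final basis reduces to 0, so we have a Gröbner basis.
Inter-reduce: drop elements whose leading term is divisible by another's, tail-reduce, and make monic.
Reduced Gröbner basis: {x_1 + x_2^3 + x_2^2 + x_2 + 1, x_2^4 - x_2^3 + x_2^2 - 1}.
Label its elements g_1 = x_1 + x_2^3 + x_2^2 + x_2 + 1, g_2 = x_2^4 - x_2^3 + x_2^2 - 1.

Reduce p = x_1x_2^3 + x_1x_2^2 + x_1x_2 + x_1 + 1 modulo G:
  leading term x_1x_2^3: subtract (x_2^3)·g_1 from x_1x_2^3 + x_1x_2^2 + x_1x_2 + x_1 + 1 → x_1x_2^2 + x_1x_2 + x_1 - x_2^6 - x_2^5 - x_2^4 - x_2^3 + 1
  leading term x_1x_2^2: subtract (x_2^2)·g_1 from x_1x_2^2 + x_1x_2 + x_1 - x_2^6 - x_2^5 - x_2^4 - x_2^3 + 1 → x_1x_2 + x_1 - x_2^6 + x_2^5 + x_2^4 + x_2^3 - x_2^2 + 1
  leading term x_1x_2: subtract (x_2)·g_1 from x_1x_2 + x_1 - x_2^6 + x_2^5 + x_2^4 + x_2^3 - x_2^2 + 1 → x_1 - x_2^6 + x_2^5 + x_2^2 - x_2 + 1
  leading term x_1: subtract (1)·g_1 from x_1 - x_2^6 + x_2^5 + x_2^2 - x_2 + 1 → -x_2^6 + x_2^5 - x_2^3 + x_2
  leading term x_2^6: subtract (-x_2^2)·g_2 from -x_2^6 + x_2^5 - x_2^3 + x_2 → x_2^4 - x_2^3 - x_2^2 + x_2
  leading term x_2^4: subtract (1)·g_2 from x_2^4 - x_2^3 - x_2^2 + x_2 → x_2^2 + x_2 + 1
  leading term x_2^2: no divisor's leading term divides it; move x_2^2 to the remainder.
  leading term x_2: no divisor's leading term divides it; move x_2 to the remainder.
  leading term 1: no divisor's leading term divides it; move 1 to the remainder.
  normal form = x_2^2 + x_2 + 1.
The normal form is nonzero, so p ∉ I. Since p minus its normal form lies in I, I + (p) = I + (r) where r = x_2^2 + x_2 + 1; decide whether this ideal is the whole ring.
Run Buchberger on G together with r (pairs among the g_i already reduce to 0 since G is a Gröbner basis):
g_1 = x_1 + x_2^3 + x_2^2 + x_2 + 1, LT = x_1.
g_2 = x_2^4 - x_2^3 + x_2^2 - 1, LT = x_2^4.
r = x_2^2 + x_2 + 1, LT = x_2^2.

S(g_1,g_2): leading monomials are coprime, so the S-polynomial reduces to 0 (Buchberger's first criterion).
S(g_1,r): leading monomials are coprime, so the S-polynomial reduces to 0 (Buchberger's first criterion).
S(g_2,r): lcm = x_2^4. S = x_2^3 - 1.
  leading term x_2^3: subtract (x_2)·r from x_2^3 - 1 → -x_2^2 - x_2 - 1
  leading term x_2^2: subtract (-1)·r from -x_2^2 - x_2 - 1 → 0
  remainder 0.

Every S-polynomial of the final basis reduces to 0, so we have a Gröbner basis.
Inter-reduce: drop elements whose leading term is divisible by another's, tail-reduce, and make monic.
Reduced Gröbner basis: {x_1 + 1, x_2^2 + x_2 + 1}.
The reduced Gröbner basis of I + (p) is {x_1 + 1, x_2^2 + x_2 + 1} ≠ {1}, a proper ideal, so the enlarged system stays consistent: p is independent of I, with normal form x_2^2 + x_2 + 1.

Ideal membership is decidable via reduction modulo a Gröbner basis.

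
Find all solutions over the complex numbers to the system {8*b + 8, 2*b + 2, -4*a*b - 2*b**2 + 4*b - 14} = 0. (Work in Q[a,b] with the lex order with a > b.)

{(5, -1)}

Compute a lex Gröbner basis by Buchberger's algorithm.
f_1 = 8*b + 8, LT = b.
f_2 = 2*b + 2, LT = b.
f_3 = -4*a*b - 2*b**2 + 4*b - 14, LT = a*b.

S(f_1,f_3): lcm = a*b. S = a - 1/2*b**2 + b - 7/2.
  leading term a: no divisor's leading term divides it; move a to the remainder.
  leading term b**2: subtract (-1/16*b)·f_1 from -1/2*b**2 + b - 7/2 → 3/2*b - 7/2
  leading term b: subtract (3/16)·f_1 from 3/2*b - 7/2 → -5
  leading term 1: no divisor's leading term divides it; move -5 to the remainder.
  remainder a - 5 ≠ 0; add h_4 = a - 5 to the basis.

The other S-polynomials (S(f_1,f_2), S(f_2,f_3), S(f_1,h_4), S(f_2,h_4), S(f_3,h_4)) all reduce to 0 modulo the current basis, so we have a Gröbner basis.
Inter-reduce: drop elements whose leading term is divisible by another's, tail-reduce, and make monic.
Reduced Gröbner basis: {a - 5, b + 1}.

Since the basis is lex-ordered, b + 1 is univariate in b. Its roots are {-1}. Back-substituting each root into the other basis elements fixes the other coordinates.
  b = -1: the earlier basis element becomes a - 5 = 0, giving a = 5 — point (5, -1).
Zero-dimensionality of the ideal guarantees finitely many solutions over ℂ.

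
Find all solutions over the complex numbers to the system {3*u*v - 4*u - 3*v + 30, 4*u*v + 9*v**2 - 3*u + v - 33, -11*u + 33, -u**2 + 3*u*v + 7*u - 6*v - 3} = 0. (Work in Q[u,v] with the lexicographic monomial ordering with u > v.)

{(3, -3)}

Compute a lex Gröbner basis by Buchberger's algorithm.
f_1 = 3*u*v - 4*u - 3*v + 30, LT = u*v.
f_2 = 4*u*v - 3*u + 9*v**2 + v - 33, LT = u*v.
f_3 = -11*u + 33, LT = u.
f_4 = -u**2 + 3*u*v + 7*u - 6*v - 3, LT = u**2.

S(f_1,f_2): lcm = u*v. S = -7/12*u - 9/4*v**2 - 5/4*v + 73/4.
  leading term u: subtract (7/132)·f_3 from -7/12*u - 9/4*v**2 - 5/4*v + 73/4 → -9/4*v**2 - 5/4*v + 33/2
  leading term v**2: no divisor's leading term divides it; move -9/4*v**2 to the remainder.
  leading term v: no divisor's leading term divides it; move -5/4*v to the remainder.
  leading term 1: no divisor's leading term divides it; move 33/2 to the remainder.
  remainder -9/4*v**2 - 5/4*v + 33/2 ≠ 0; add h_5 = -9/4*v**2 - 5/4*v + 33/2 to the basis.

S(f_1,f_3): lcm = u*v. S = -4/3*u + 2*v + 10.
  leading term u: subtract (4/33)·f_3 from -4/3*u + 2*v + 10 → 2*v + 6
  leading term v: no divisor's leading term divides it; move 2*v to the remainder.
  leading term 1: no divisor's leading term divides it; move 6 to the remainder.
  remainder 2*v + 6 ≠ 0; add h_6 = 2*v + 6 to the basis.

The other S-polynomials (S(f_1,f_4), S(f_2,f_3), S(f_2,f_4), S(f_3,f_4), S(f_1,h_5), S(f_2,h_5), S(f_3,h_5), S(f_4,h_5), S(f_1,h_6), S(f_2,h_6), S(f_3,h_6), S(f_4,h_6), S(h_5,h_6)) all reduce to 0 modulo the current basis, so we have a Gröbner basis.
Inter-reduce: drop elements whose leading term is divisible by another's, tail-reduce, and make monic.
Reduced Gröbner basis: {u - 3, v + 3}.

From the last basis element, v + 3 = 0, so v takes values in {-3}. Each choice, substituted upward through the basis, yields the corresponding point(s) of the solution set.
  v = -3: the earlier basis element becomes u - 3 = 0, giving u = 3 — point (3, -3).
Check: every point annihilates each of the original generators.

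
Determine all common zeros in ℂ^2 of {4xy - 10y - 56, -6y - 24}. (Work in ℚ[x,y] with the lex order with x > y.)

Compute a lex Gröbner basis by Buchberger's algorithm.
f_1 = 4xy - 10y - 56, LT = xy.
f_2 = -6y - 24, LT = y.

S(f_1,f_2): lcm = xy. S = -4x - 5/2y - 14.
  leading term x: no divisor's leading term divides it; move -4x to the remainder.
  leading term y: subtract (5/12)·f_2 from -5/2y - 14 → -4
  leading term 1: no divisor's leading term divides it; move -4 to the remainder.
  remainder -4x - 4 ≠ 0; add h_3 = -4x - 4 to the basis.

S(f_1,h_3): lcm = xy. S = -7/2y - 14.
  leading term y: subtract (7/12)·f_2 from -7/2y - 14 → 0
  remainder 0.

S(f_2,h_3): leading monomials are coprime, so the S-polynomial reduces to 0 (Buchberger's first criterion).
Every S-polynomial of the final basis reduces to 0, so we have a Gröbner basis.
Inter-reduce: drop elements whose leading term is divisible by another's, tail-reduce, and make monic.
Reduced Gröbner basis: {x + 1, y + 4}.

The lex basis is triangular: the last element involves only y. Solving y + 4 = 0 gives y ∈ {-4}; substituting each value into the earlier elements determines the remaining variables.
  y = -4: the earlier basis element becomes x + 1 = 0, giving x = -1 — point (-1, -4).
Each listed point satisfies every original equation (direct substitution).

{(-1, -4)}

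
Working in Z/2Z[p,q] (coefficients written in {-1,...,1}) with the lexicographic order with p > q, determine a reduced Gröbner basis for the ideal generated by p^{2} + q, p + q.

G = {p + q, q^{2} + q}

f_1 = p^{2} + q, LT = p^{2}.
f_2 = p + q, LT = p.

S(f_1,f_2): lcm = p^{2}. S = pq + q.
  reduce S modulo (f_1, f_2):
  remainder q^{2} + q ≠ 0; add g_3 = q^{2} + q to the basis.

The other S-polynomials (S(f_1,g_3), S(f_2,g_3)) all reduce to 0 modulo the current basis, so we have a Gröbner basis.
Inter-reduce: drop elements whose leading term is divisible by another's, tail-reduce, and make monic.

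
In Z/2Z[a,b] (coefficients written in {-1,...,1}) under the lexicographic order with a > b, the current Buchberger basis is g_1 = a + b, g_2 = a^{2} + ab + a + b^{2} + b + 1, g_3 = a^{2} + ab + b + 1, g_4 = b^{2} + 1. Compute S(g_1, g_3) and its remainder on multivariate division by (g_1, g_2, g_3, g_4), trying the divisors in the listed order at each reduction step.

lcm(LM(g_1), LM(g_3)) = a^{2}.
S = (lcm/LT(g_1))·g_1 − (lcm/LT(g_3))·g_3 = b + 1.
Reduce S modulo (g_1, g_2, g_3, g_4) in that order:
  leading term b: no divisor's leading term divides it; move b to the remainder.
  leading term 1: no divisor's leading term divides it; move 1 to the remainder.
The remainder b + 1 is nonzero, so it would be added as the next basis element.

S(g_1, g_3) = b + 1; remainder on division = b + 1.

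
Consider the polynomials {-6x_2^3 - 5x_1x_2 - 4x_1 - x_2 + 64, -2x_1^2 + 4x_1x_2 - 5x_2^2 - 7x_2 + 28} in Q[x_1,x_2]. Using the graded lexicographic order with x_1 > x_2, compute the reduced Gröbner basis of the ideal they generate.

G = {x_2^3 + 5/6x_1x_2 + 2/3x_1 + 1/6x_2 - 32/3, x_1^2 - 2x_1x_2 + 5/2x_2^2 + 7/2x_2 - 14}

f_1 = -6x_2^3 - 5x_1x_2 - 4x_1 - x_2 + 64, LT = x_2^3.
f_2 = -2x_1^2 + 4x_1x_2 - 5x_2^2 - 7x_2 + 28, LT = x_1^2.

The S-polynomials (S(f_1,f_2)) all reduce to 0 modulo the current basis, so we have a Gröbner basis.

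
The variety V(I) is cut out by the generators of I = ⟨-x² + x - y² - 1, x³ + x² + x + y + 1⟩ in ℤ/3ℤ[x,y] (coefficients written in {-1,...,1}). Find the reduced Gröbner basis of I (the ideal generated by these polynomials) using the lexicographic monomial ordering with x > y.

The reduced Gröbner basis is the canonical form of the ideal for this ordering.

f_1 = -x² + x - y² - 1, LT = x².
f_2 = x³ + x² + x + y + 1, LT = x³.

S(f_1,f_2): lcm = x³. S = x² + xy² - y - 1.
  leading term x²: subtract (-1)·f_1 from x² + xy² - y - 1 → xy² + x - y² - y + 1
  leading term xy²: no divisor's leading term divides it; move xy² to the remainder.
  leading term x: no divisor's leading term divides it; move x to the remainder.
  leading term y²: no divisor's leading term divides it; move -y² to the remainder.
  leading term y: no divisor's leading term divides it; move -y to the remainder.
  leading term 1: no divisor's leading term divides it; move 1 to the remainder.
  remainder xy² + x - y² - y + 1 ≠ 0; add g_3 = xy² + x - y² - y + 1 to the basis.

S(f_1,g_3): lcm = x²y². S = -x² + xy - x + y⁴ + y².
  leading term x²: subtract (1)·f_1 from -x² + xy - x + y⁴ + y² → xy + x + y⁴ - y² + 1
  leading term xy: no divisor's leading term divides it; move xy to the remainder.
  leading term x: no divisor's leading term divides it; move x to the remainder.
  leading term y⁴: no divisor's leading term divides it; move y⁴ to the remainder.
  leading term y²: no divisor's leading term divides it; move -y² to the remainder.
  leading term 1: no divisor's leading term divides it; move 1 to the remainder.
  remainder xy + x + y⁴ - y² + 1 ≠ 0; add g_4 = xy + x + y⁴ - y² + 1 to the basis.

S(f_2,g_4): lcm = x³y. S = -x³ - x²y⁴ + x²y² + x²y - x² + xy + y² + y.
  leading term x³: subtract (x)·f_1 from -x³ - x²y⁴ + x²y² + x²y - x² + xy + y² + y → -x²y⁴ + x²y² + x²y + x² + xy² + xy + x + y² + y
  leading term x²y⁴: subtract (y⁴)·f_1 from -x²y⁴ + x²y² + x²y + x² + xy² + xy + x + y² + y → x²y² + x²y + x² - xy⁴ + xy² + xy + x + y⁶ + y⁴ + y² + y
  leading term x²y²: subtract (-y²)·f_1 from x²y² + x²y + x² - xy⁴ + xy² + xy + x + y⁶ + y⁴ + y² + y → x²y + x² - xy⁴ - xy² + xy + x + y⁶ + y
  leading term x²y: subtract (-y)·f_1 from x²y + x² - xy⁴ - xy² + xy + x + y⁶ + y → x² - xy⁴ - xy² - xy + x + y⁶ - y³
  leading term x²: subtract (-1)·f_1 from x² - xy⁴ - xy² - xy + x + y⁶ - y³ → -xy⁴ - xy² - xy - x + y⁶ - y³ - y² - 1
  leading term xy⁴: subtract (-y²)·g_3 from -xy⁴ - xy² - xy - x + y⁶ - y³ - y² - 1 → -xy - x + y⁶ - y⁴ + y³ - 1
  leading term xy: subtract (-1)·g_4 from -xy - x + y⁶ - y⁴ + y³ - 1 → y⁶ + y³ - y²
  leading term y⁶: no divisor's leading term divides it; move y⁶ to the remainder.
  leading term y³: no divisor's leading term divides it; move y³ to the remainder.
  leading term y²: no divisor's leading term divides it; move -y² to the remainder.
  remainder y⁶ + y³ - y² ≠ 0; add g_5 = y⁶ + y³ - y² to the basis.

S(g_3,g_4): lcm = xy². S = -xy + x - y⁵ + y³ - y² + y + 1.
  leading term xy: subtract (-1)·g_4 from -xy + x - y⁵ + y³ - y² + y + 1 → -x - y⁵ + y⁴ + y³ + y² + y - 1
  leading term x: no divisor's leading term divides it; move -x to the remainder.
  leading term y⁵: no divisor's leading term divides it; move -y⁵ to the remainder.
  leading term y⁴: no divisor's leading term divides it; move y⁴ to the remainder.
  leading term y³: no divisor's leading term divides it; move y³ to the remainder.
  leading term y²: no divisor's leading term divides it; move y² to the remainder.
  leading term y: no divisor's leading term divides it; move y to the remainder.
  leading term 1: no divisor's leading term divides it; move -1 to the remainder.
  remainder -x - y⁵ + y⁴ + y³ + y² + y - 1 ≠ 0; add g_6 = -x - y⁵ + y⁴ + y³ + y² + y - 1 to the basis.

The other S-polynomials (S(f_2,g_3), S(f_1,g_4), S(f_1,g_5), S(f_2,g_5), S(g_3,g_5), S(g_4,g_5), S(f_1,g_6), S(f_2,g_6), S(g_3,g_6), S(g_4,g_6), S(g_5,g_6)) all reduce to 0 modulo the current basis, so we have a Gröbner basis.
Inter-reduce: drop elements whose leading term is divisible by another's, tail-reduce, and make monic.

G = {x + y⁵ - y⁴ - y³ - y² - y + 1, y⁶ + y³ - y²}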